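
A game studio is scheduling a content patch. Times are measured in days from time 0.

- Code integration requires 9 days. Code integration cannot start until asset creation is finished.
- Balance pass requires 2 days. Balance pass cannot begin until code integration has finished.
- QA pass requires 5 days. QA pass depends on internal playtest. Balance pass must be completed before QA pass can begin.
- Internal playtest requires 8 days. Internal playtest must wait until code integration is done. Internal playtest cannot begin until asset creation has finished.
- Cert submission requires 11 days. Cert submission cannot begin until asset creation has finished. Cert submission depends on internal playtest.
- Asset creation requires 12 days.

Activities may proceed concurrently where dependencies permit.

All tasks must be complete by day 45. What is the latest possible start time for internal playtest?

QA pass has no dependents, so it just needs to finish by day 45. Starting by 45 − 5 = day 40 achieves that.
Cert submission must finish by day 45; it takes 11 days, so it must start by 45 − 11 = day 34.
Internal playtest must finish in time for QA pass (must start by day 40); cert submission (must start by day 34). The tightest is day 34, so internal playtest must start by 34 − 8 = day 26.

26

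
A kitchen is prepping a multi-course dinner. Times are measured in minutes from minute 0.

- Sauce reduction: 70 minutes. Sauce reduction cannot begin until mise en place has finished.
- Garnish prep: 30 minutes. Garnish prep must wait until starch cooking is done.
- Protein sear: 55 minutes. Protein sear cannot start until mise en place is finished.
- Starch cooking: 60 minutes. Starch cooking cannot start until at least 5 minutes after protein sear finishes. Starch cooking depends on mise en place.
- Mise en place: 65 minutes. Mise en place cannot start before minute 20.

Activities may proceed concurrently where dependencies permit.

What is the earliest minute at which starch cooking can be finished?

After its own release at minute 20, mise en place can start at minute 20 and finishes at minute 85.
Protein sear cannot begin until mise en place (finishes minute 85). It runs from minute 85 to 85 + 55 = minute 140.
Starch cooking needs all of protein sear (finishes minute 140, plus 5-minute gap → minute 145); mise en place (finishes minute 85). That puts its earliest start at minute 145; it finishes at 145 + 60 = minute 205.

205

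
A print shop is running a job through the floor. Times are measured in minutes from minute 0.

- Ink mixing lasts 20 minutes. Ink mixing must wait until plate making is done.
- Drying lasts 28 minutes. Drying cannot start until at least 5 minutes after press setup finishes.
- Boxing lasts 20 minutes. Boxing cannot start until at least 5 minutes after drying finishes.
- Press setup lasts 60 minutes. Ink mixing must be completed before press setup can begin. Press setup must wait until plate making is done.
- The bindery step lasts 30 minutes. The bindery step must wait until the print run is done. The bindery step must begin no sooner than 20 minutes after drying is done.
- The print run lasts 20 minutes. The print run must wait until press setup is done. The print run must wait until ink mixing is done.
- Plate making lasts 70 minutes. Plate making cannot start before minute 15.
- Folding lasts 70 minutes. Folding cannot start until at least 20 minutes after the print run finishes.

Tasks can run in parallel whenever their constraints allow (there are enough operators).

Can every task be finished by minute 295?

Plate making cannot begin until its own release at minute 15. It runs from minute 15 to 15 + 70 = minute 85.
Ink mixing cannot begin until plate making (finishes minute 85). It runs from minute 85 to 85 + 20 = minute 105.
Press setup cannot start until ink mixing (finishes minute 105); plate making (finishes minute 85). The controlling bound is minute 105, so press setup finishes at 105 + 60 = minute 165.
Drying waits on press setup (finishes minute 165, plus 5-minute gap → minute 170), so it starts at minute 170 and finishes at 170 + 28 = minute 198.
Boxing waits on drying (finishes minute 198, plus 5-minute gap → minute 203), so it starts at minute 203 and finishes at 203 + 20 = minute 223.
The print run has to wait for press setup (finishes minute 165); ink mixing (finishes minute 105). The latest of these is minute 165, so the print run runs minute 165 to 165 + 20 = minute 185.
For the bindery step: the print run (finishes minute 185); drying (finishes minute 198, plus 20-minute gap → minute 218). Taking the maximum gives a start of minute 218, and it finishes at 218 + 30 = minute 248.
Folding cannot begin until the print run (finishes minute 185, plus 20-minute gap → minute 205). It runs from minute 205 to 205 + 70 = minute 275.
Every task is finished by minute 275, which is no later than the deadline of 295, so the schedule is feasible.

Yes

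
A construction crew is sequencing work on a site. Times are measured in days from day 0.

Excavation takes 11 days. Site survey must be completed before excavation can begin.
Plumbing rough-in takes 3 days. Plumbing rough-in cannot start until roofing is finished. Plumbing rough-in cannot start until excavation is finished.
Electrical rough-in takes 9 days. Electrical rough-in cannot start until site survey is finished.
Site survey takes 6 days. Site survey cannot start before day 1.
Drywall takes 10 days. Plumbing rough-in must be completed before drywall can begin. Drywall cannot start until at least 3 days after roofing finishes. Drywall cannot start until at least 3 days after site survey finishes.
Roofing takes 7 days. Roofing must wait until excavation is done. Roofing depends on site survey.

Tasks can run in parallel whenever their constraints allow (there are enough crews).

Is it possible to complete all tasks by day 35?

No

Site survey waits on its own release at day 1, so it starts at day 1 and finishes at 1 + 6 = day 7.
Electrical rough-in cannot begin until site survey (finishes day 7). It runs from day 7 to 7 + 9 = day 16.
Excavation waits on site survey (finishes day 7), so it starts at day 7 and finishes at 7 + 11 = day 18.
Roofing needs all of excavation (finishes day 18); site survey (finishes day 7). That puts its earliest start at day 18; it finishes at 18 + 7 = day 25.
Plumbing rough-in cannot start until roofing (finishes day 25); excavation (finishes day 18). The controlling bound is day 25, so plumbing rough-in finishes at 25 + 3 = day 28.
Drywall needs all of plumbing rough-in (finishes day 28); roofing (finishes day 25, plus 3-day gap → day 28); site survey (finishes day 7, plus 3-day gap → day 10). That puts its earliest start at day 28; it finishes at 28 + 10 = day 38.
The earliest everything can be done is day 38, which is after the deadline of 35, so it is not possible.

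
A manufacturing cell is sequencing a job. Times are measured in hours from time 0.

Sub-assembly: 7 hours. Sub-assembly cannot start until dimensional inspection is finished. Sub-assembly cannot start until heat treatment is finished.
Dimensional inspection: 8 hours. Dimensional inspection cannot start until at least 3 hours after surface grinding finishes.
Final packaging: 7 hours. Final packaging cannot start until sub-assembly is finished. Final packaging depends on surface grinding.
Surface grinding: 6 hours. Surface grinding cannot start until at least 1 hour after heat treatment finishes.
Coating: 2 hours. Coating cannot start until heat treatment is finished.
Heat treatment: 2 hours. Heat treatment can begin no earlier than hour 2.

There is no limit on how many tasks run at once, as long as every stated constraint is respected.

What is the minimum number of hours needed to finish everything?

36

Heat treatment cannot begin until its own release at hour 2. It runs from hour 2 to 2 + 2 = hour 4.
After heat treatment (finishes hour 4), coating can start at hour 4 and finishes at hour 6.
Surface grinding cannot begin until heat treatment (finishes hour 4, plus 1-hour gap → hour 5). It runs from hour 5 to 5 + 6 = hour 11.
Dimensional inspection cannot begin until surface grinding (finishes hour 11, plus 3-hour gap → hour 14). It runs from hour 14 to 14 + 8 = hour 22.
Sub-assembly cannot start until dimensional inspection (finishes hour 22); heat treatment (finishes hour 4). The controlling bound is hour 22, so sub-assembly finishes at 22 + 7 = hour 29.
Final packaging has to wait for sub-assembly (finishes hour 29); surface grinding (finishes hour 11). The latest of these is hour 29, so final packaging runs hour 29 to 29 + 7 = hour 36.
All tasks are finished once the last one completes. Finish times: Heat treatment at 4, Surface grinding at 11, Dimensional inspection at 22, Coating at 6, Sub-assembly at 29, Final packaging at 36. The latest is hour 36.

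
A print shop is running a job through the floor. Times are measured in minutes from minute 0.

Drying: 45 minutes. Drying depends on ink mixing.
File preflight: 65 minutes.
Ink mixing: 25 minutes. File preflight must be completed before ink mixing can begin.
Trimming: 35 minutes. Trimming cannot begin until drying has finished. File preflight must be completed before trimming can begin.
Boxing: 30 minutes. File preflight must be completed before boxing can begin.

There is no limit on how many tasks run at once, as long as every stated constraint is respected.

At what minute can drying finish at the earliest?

135

Nothing blocks file preflight, so it runs from minute 0 to minute 65.
After file preflight (finishes minute 65), ink mixing can start at minute 65 and finishes at minute 90.
Drying waits on ink mixing (finishes minute 90), so it starts at minute 90 and finishes at 90 + 45 = minute 135.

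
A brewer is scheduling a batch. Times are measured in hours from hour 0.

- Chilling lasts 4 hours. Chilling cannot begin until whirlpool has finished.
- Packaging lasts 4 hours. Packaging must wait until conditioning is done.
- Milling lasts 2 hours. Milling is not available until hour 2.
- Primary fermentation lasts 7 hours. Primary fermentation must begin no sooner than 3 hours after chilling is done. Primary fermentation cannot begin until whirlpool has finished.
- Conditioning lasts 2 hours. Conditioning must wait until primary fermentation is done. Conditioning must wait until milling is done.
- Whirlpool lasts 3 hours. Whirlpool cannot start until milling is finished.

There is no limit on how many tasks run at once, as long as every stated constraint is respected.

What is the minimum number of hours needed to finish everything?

27

Milling cannot begin until its own release at hour 2. It runs from hour 2 to 2 + 2 = hour 4.
After milling (finishes hour 4), whirlpool can start at hour 4 and finishes at hour 7.
Chilling cannot begin until whirlpool (finishes hour 7). It runs from hour 7 to 7 + 4 = hour 11.
Primary fermentation has to wait for chilling (finishes hour 11, plus 3-hour gap → hour 14); whirlpool (finishes hour 7). The latest of these is hour 14, so primary fermentation runs hour 14 to 14 + 7 = hour 21.
Conditioning has to wait for primary fermentation (finishes hour 21); milling (finishes hour 4). The latest of these is hour 21, so conditioning runs hour 21 to 21 + 2 = hour 23.
Packaging waits on conditioning (finishes hour 23), so it starts at hour 23 and finishes at 23 + 4 = hour 27.
All tasks are finished once the last one completes. Finish times: Milling at 4, Whirlpool at 7, Chilling at 11, Primary fermentation at 21, Conditioning at 23, Packaging at 27. The latest is hour 27.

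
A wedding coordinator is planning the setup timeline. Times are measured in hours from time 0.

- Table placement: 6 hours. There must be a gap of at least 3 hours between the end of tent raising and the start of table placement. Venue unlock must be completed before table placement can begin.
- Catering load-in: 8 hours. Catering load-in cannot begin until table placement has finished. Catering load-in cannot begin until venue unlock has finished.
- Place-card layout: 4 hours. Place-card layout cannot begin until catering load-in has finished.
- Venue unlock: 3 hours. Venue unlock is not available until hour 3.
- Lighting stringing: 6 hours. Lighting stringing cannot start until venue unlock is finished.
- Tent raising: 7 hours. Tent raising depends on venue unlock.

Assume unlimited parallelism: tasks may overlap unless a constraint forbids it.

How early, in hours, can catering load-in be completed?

30

Venue unlock cannot begin until its own release at hour 3. It runs from hour 3 to 3 + 3 = hour 6.
Tent raising cannot begin until venue unlock (finishes hour 6). It runs from hour 6 to 6 + 7 = hour 13.
Table placement needs all of tent raising (finishes hour 13, plus 3-hour gap → hour 16); venue unlock (finishes hour 6). That puts its earliest start at hour 16; it finishes at 16 + 6 = hour 22.
Catering load-in cannot start until table placement (finishes hour 22); venue unlock (finishes hour 6). The controlling bound is hour 22, so catering load-in finishes at 22 + 8 = hour 30.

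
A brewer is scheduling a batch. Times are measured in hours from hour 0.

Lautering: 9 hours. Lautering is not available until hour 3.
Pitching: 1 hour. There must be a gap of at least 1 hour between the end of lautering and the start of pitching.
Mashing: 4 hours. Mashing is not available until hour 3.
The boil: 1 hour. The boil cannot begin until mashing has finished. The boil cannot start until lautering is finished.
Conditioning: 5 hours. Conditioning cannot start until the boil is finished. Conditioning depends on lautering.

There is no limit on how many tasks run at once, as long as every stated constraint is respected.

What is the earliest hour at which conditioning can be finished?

Lautering cannot begin until its own release at hour 3. It runs from hour 3 to 3 + 9 = hour 12.
Mashing cannot begin until its own release at hour 3. It runs from hour 3 to 3 + 4 = hour 7.
The boil needs all of mashing (finishes hour 7); lautering (finishes hour 12). That puts its earliest start at hour 12; it finishes at 12 + 1 = hour 13.
Conditioning cannot start until the boil (finishes hour 13); lautering (finishes hour 12). The controlling bound is hour 13, so conditioning finishes at 13 + 5 = hour 18.

18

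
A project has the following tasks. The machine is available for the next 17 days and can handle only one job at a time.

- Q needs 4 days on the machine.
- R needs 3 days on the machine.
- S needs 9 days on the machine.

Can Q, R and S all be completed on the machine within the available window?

Yes

Running back to back, the jobs need 4 + 3 + 9 = 16 days on the machine.
Since 16 ≤ 17, they fit within the window.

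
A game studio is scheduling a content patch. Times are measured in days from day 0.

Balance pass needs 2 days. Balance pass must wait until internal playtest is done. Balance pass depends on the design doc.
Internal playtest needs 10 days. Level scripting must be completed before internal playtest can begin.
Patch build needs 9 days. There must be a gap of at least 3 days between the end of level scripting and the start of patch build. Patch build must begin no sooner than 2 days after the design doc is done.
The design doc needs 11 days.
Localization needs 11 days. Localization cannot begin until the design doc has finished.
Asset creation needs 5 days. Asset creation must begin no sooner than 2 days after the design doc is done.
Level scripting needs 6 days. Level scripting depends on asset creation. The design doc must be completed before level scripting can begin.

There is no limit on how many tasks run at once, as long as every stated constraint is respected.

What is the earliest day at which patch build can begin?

27

The design doc can start immediately at day 0; it finishes at day 11.
Asset creation cannot begin until the design doc (finishes day 11, plus 2-day gap → day 13). It runs from day 13 to 13 + 5 = day 18.
Level scripting cannot start until asset creation (finishes day 18); the design doc (finishes day 11). The controlling bound is day 18, so level scripting finishes at 18 + 6 = day 24.
Patch build waits on level scripting (finishes day 24, plus 3-day gap → day 27); the design doc (finishes day 11, plus 2-day gap → day 13). The latest of these is day 27, which is the earliest patch build can start.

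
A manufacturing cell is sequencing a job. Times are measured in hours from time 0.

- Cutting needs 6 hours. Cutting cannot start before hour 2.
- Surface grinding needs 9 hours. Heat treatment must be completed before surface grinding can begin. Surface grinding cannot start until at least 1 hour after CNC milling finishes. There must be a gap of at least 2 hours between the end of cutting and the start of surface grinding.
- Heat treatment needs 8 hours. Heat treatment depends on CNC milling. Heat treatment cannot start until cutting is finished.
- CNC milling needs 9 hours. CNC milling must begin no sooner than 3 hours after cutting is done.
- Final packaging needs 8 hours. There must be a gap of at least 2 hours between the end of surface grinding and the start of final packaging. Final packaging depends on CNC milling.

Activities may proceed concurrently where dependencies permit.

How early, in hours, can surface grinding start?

28

Cutting waits on its own release at hour 2, so it starts at hour 2 and finishes at 2 + 6 = hour 8.
CNC milling waits on cutting (finishes hour 8, plus 3-hour gap → hour 11), so it starts at hour 11 and finishes at 11 + 9 = hour 20.
For heat treatment: CNC milling (finishes hour 20); cutting (finishes hour 8). Taking the maximum gives a start of hour 20, and it finishes at 20 + 8 = hour 28.
Surface grinding waits on heat treatment (finishes hour 28); CNC milling (finishes hour 20, plus 1-hour gap → hour 21); cutting (finishes hour 8, plus 2-hour gap → hour 10). The latest of these is hour 28, which is the earliest surface grinding can start.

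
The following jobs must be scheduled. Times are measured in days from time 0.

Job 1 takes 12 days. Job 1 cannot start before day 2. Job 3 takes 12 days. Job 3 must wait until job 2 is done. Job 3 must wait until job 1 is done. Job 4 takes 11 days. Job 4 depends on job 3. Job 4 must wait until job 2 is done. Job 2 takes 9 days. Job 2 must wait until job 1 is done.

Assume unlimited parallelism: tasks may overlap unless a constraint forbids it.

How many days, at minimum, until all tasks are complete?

46

Job 1 cannot begin until its own release at day 2. It runs from day 2 to 2 + 12 = day 14.
After job 1 (finishes day 14), job 2 can start at day 14 and finishes at day 23.
Job 3 cannot start until job 2 (finishes day 23); job 1 (finishes day 14). The controlling bound is day 23, so job 3 finishes at 23 + 12 = day 35.
Job 4 has to wait for job 3 (finishes day 35); job 2 (finishes day 23). The latest of these is day 35, so job 4 runs day 35 to 35 + 11 = day 46.
All tasks are finished once the last one completes. Finish times: Job 1 at 14, Job 2 at 23, Job 3 at 35, Job 4 at 46. The latest is day 46.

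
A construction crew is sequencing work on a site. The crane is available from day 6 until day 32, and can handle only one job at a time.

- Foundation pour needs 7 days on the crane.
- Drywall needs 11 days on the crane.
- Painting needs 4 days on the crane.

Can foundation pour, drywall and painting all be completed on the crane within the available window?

The crane window is 32 − 6 = 26 days.
Running back to back, the jobs need 7 + 11 + 4 = 22 days on the crane.
Since 22 ≤ 26, they fit within the window.

Yes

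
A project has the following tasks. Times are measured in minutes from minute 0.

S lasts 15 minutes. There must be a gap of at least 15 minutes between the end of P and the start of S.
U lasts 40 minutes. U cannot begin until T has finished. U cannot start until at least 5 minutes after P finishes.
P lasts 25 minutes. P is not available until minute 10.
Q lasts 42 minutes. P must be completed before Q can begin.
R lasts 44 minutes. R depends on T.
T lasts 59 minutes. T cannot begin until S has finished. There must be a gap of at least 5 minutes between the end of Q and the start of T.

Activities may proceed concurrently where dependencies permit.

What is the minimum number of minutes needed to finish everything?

P cannot begin until its own release at minute 10. It runs from minute 10 to 10 + 25 = minute 35.
S waits on P (finishes minute 35, plus 15-minute gap → minute 50), so it starts at minute 50 and finishes at 50 + 15 = minute 65.
Q waits on P (finishes minute 35), so it starts at minute 35 and finishes at 35 + 42 = minute 77.
For T: S (finishes minute 65); Q (finishes minute 77, plus 5-minute gap → minute 82). Taking the maximum gives a start of minute 82, and it finishes at 82 + 59 = minute 141.
U needs all of T (finishes minute 141); P (finishes minute 35, plus 5-minute gap → minute 40). That puts its earliest start at minute 141; it finishes at 141 + 40 = minute 181.
R waits on T (finishes minute 141), so it starts at minute 141 and finishes at 141 + 44 = minute 185.
All tasks are finished once the last one completes. Finish times: P at 35, Q at 77, R at 185, S at 65, T at 141, U at 181. The latest is minute 185.

185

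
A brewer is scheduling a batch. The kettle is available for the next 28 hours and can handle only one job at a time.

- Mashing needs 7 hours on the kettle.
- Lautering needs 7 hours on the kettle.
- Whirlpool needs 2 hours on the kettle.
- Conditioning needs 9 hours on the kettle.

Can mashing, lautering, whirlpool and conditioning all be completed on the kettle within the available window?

Yes

Running back to back, the jobs need 7 + 7 + 2 + 9 = 25 hours on the kettle.
Since 25 ≤ 28, they fit within the window.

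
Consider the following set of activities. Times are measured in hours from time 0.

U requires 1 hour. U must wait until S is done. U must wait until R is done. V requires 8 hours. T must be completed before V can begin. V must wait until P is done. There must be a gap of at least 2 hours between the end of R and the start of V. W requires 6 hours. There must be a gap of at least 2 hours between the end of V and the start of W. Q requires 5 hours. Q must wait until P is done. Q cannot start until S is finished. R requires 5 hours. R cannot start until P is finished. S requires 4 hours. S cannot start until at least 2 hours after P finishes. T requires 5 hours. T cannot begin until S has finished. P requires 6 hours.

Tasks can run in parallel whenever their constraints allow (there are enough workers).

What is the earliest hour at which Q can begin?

12

P has no prerequisites, so it starts at hour 0 and finishes at hour 6.
S cannot begin until P (finishes hour 6, plus 2-hour gap → hour 8). It runs from hour 8 to 8 + 4 = hour 12.
Q waits on P (finishes hour 6); S (finishes hour 12). The latest of these is hour 12, which is the earliest Q can start.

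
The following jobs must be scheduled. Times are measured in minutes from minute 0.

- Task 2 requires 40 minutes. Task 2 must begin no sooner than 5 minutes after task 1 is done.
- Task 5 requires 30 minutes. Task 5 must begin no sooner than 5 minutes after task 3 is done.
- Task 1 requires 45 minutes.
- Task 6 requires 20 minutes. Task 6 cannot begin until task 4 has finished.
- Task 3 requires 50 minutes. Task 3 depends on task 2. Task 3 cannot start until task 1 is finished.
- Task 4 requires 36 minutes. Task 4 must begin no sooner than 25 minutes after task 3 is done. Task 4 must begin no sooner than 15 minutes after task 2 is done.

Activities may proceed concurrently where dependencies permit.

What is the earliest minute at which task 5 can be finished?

Task 1 has no prerequisites, so it starts at minute 0 and finishes at minute 45.
Task 2 cannot begin until task 1 (finishes minute 45, plus 5-minute gap → minute 50). It runs from minute 50 to 50 + 40 = minute 90.
Task 3 cannot start until task 2 (finishes minute 90); task 1 (finishes minute 45). The controlling bound is minute 90, so task 3 finishes at 90 + 50 = minute 140.
After task 3 (finishes minute 140, plus 5-minute gap → minute 145), task 5 can start at minute 145 and finishes at minute 175.

175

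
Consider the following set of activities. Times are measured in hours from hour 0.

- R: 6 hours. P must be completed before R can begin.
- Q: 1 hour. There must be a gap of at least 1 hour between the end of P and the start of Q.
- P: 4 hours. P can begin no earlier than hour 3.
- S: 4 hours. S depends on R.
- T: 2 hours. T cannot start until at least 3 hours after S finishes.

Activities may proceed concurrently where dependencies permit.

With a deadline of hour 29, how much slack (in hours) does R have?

7

After its own release at hour 3, P can start at hour 3 and finishes at hour 7.
R cannot begin until P (finishes hour 7). It runs from hour 7 to 7 + 6 = hour 13.

Working backward from the deadline:
Nothing follows T; the deadline of hour 29 is its only limit. It must start by 29 − 2 = hour 27.
S feeds into T (must start by hour 27, minus 3-hour gap → hour 24); so S must finish by hour 24 and therefore start by hour 20.
R feeds into S (must start by hour 20); so R must finish by hour 20 and therefore start by hour 14.
So R can start as early as hour 7 and as late as hour 14, giving 14 − 7 = 7 hours of slack.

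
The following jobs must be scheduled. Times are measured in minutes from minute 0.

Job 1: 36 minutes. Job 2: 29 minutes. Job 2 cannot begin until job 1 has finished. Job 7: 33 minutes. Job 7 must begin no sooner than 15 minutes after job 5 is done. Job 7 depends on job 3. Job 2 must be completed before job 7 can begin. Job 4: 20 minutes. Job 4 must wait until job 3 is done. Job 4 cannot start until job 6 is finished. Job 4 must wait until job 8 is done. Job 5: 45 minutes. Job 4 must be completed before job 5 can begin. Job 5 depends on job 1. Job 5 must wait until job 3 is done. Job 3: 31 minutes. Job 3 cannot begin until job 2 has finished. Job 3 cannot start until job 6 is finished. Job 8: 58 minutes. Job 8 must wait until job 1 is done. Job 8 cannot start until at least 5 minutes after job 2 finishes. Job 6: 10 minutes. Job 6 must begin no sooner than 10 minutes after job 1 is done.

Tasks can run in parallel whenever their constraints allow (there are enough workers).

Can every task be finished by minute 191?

No

Job 1 has no prerequisites, so it starts at minute 0 and finishes at minute 36.
Job 6 cannot begin until job 1 (finishes minute 36, plus 10-minute gap → minute 46). It runs from minute 46 to 46 + 10 = minute 56.
After job 1 (finishes minute 36), job 2 can start at minute 36 and finishes at minute 65.
Job 8 needs all of job 1 (finishes minute 36); job 2 (finishes minute 65, plus 5-minute gap → minute 70). That puts its earliest start at minute 70; it finishes at 70 + 58 = minute 128.
Job 3 cannot start until job 2 (finishes minute 65); job 6 (finishes minute 56). The controlling bound is minute 65, so job 3 finishes at 65 + 31 = minute 96.
Job 4 has to wait for job 3 (finishes minute 96); job 6 (finishes minute 56); job 8 (finishes minute 128). The latest of these is minute 128, so job 4 runs minute 128 to 128 + 20 = minute 148.
Job 5 cannot start until job 4 (finishes minute 148); job 1 (finishes minute 36); job 3 (finishes minute 96). The controlling bound is minute 148, so job 5 finishes at 148 + 45 = minute 193.
Job 7 needs all of job 5 (finishes minute 193, plus 15-minute gap → minute 208); job 3 (finishes minute 96); job 2 (finishes minute 65). That puts its earliest start at minute 208; it finishes at 208 + 33 = minute 241.
The earliest everything can be done is minute 241, which is after the deadline of 191, so it is not possible.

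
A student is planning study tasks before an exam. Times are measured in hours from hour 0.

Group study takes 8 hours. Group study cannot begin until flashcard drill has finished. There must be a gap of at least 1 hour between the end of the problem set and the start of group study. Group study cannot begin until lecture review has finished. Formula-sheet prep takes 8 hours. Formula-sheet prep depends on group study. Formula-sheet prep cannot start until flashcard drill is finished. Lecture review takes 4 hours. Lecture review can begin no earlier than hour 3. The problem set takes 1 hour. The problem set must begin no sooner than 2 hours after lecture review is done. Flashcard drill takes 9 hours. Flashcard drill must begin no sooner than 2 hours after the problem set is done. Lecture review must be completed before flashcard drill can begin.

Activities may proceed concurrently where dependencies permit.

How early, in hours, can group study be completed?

After its own release at hour 3, lecture review can start at hour 3 and finishes at hour 7.
After lecture review (finishes hour 7, plus 2-hour gap → hour 9), the problem set can start at hour 9 and finishes at hour 10.
For flashcard drill: the problem set (finishes hour 10, plus 2-hour gap → hour 12); lecture review (finishes hour 7). Taking the maximum gives a start of hour 12, and it finishes at 12 + 9 = hour 21.
Group study needs all of flashcard drill (finishes hour 21); the problem set (finishes hour 10, plus 1-hour gap → hour 11); lecture review (finishes hour 7). That puts its earliest start at hour 21; it finishes at 21 + 8 = hour 29.

29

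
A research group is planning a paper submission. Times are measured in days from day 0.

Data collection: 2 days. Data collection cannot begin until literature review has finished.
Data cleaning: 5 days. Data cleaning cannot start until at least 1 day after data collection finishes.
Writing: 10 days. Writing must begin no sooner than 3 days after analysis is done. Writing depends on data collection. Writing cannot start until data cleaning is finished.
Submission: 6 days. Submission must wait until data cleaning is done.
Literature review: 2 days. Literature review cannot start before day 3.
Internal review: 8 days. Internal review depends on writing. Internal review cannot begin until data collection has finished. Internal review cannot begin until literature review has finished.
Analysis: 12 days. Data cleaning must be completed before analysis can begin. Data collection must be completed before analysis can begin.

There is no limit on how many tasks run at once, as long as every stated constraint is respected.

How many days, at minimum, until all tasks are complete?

Literature review waits on its own release at day 3, so it starts at day 3 and finishes at 3 + 2 = day 5.
Data collection waits on literature review (finishes day 5), so it starts at day 5 and finishes at 5 + 2 = day 7.
Data cleaning cannot begin until data collection (finishes day 7, plus 1-day gap → day 8). It runs from day 8 to 8 + 5 = day 13.
Submission waits on data cleaning (finishes day 13), so it starts at day 13 and finishes at 13 + 6 = day 19.
Analysis has to wait for data cleaning (finishes day 13); data collection (finishes day 7). The latest of these is day 13, so analysis runs day 13 to 13 + 12 = day 25.
Writing has to wait for analysis (finishes day 25, plus 3-day gap → day 28); data collection (finishes day 7); data cleaning (finishes day 13). The latest of these is day 28, so writing runs day 28 to 28 + 10 = day 38.
Internal review needs all of writing (finishes day 38); data collection (finishes day 7); literature review (finishes day 5). That puts its earliest start at day 38; it finishes at 38 + 8 = day 46.
All tasks are finished once the last one completes. Finish times: Literature review at 5, Data collection at 7, Data cleaning at 13, Analysis at 25, Writing at 38, Internal review at 46, Submission at 19. The latest is day 46.

46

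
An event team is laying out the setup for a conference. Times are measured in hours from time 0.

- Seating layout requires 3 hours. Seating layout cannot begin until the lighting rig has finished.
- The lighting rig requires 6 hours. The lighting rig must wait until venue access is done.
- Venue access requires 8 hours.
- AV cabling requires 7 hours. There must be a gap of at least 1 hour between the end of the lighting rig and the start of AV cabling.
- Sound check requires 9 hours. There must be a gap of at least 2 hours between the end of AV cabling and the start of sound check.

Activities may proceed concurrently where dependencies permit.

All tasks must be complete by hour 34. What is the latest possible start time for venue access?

To finish by hour 34, sound check (duration 9) must start no later than hour 25.
AV cabling has to be done before sound check (must start by hour 25, minus 2-hour gap → hour 23). That means finishing by hour 23, i.e. starting by 23 − 7 = hour 16.
Nothing follows seating layout; the deadline of hour 34 is its only limit. It must start by 34 − 3 = hour 31.
The lighting rig feeds AV cabling (must start by hour 16, minus 1-hour gap → hour 15); seating layout (must start by hour 31). Taking the minimum, the lighting rig must finish by hour 15 and start by 15 − 6 = hour 9.
Venue access must finish before the lighting rig (must start by hour 9). With an 8-hour duration, venue access must start by 9 − 8 = hour 1.

1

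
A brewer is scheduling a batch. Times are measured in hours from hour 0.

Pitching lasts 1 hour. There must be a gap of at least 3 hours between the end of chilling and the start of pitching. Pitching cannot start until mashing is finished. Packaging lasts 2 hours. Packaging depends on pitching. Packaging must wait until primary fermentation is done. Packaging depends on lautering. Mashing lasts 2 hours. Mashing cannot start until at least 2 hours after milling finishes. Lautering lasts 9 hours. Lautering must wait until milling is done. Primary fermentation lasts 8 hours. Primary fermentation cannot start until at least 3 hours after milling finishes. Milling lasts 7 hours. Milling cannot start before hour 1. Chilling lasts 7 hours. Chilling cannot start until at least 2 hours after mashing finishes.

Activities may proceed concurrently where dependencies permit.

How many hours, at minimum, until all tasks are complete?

27

After its own release at hour 1, milling can start at hour 1 and finishes at hour 8.
After milling (finishes hour 8, plus 3-hour gap → hour 11), primary fermentation can start at hour 11 and finishes at hour 19.
After milling (finishes hour 8), lautering can start at hour 8 and finishes at hour 17.
Mashing waits on milling (finishes hour 8, plus 2-hour gap → hour 10), so it starts at hour 10 and finishes at 10 + 2 = hour 12.
Chilling waits on mashing (finishes hour 12, plus 2-hour gap → hour 14), so it starts at hour 14 and finishes at 14 + 7 = hour 21.
For pitching: chilling (finishes hour 21, plus 3-hour gap → hour 24); mashing (finishes hour 12). Taking the maximum gives a start of hour 24, and it finishes at 24 + 1 = hour 25.
Packaging cannot start until pitching (finishes hour 25); primary fermentation (finishes hour 19); lautering (finishes hour 17). The controlling bound is hour 25, so packaging finishes at 25 + 2 = hour 27.
All tasks are finished once the last one completes. Finish times: Milling at 8, Mashing at 12, Lautering at 17, Chilling at 21, Pitching at 25, Primary fermentation at 19, Packaging at 27. The latest is hour 27.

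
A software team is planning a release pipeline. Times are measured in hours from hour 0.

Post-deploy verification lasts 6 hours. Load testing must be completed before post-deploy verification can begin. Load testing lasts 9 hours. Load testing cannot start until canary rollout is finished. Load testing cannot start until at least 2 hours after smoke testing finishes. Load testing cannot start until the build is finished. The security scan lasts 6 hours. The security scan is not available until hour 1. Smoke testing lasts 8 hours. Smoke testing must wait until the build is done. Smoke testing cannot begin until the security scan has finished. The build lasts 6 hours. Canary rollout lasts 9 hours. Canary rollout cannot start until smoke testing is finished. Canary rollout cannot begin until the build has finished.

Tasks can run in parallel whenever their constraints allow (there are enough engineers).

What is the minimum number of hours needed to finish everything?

After its own release at hour 1, the security scan can start at hour 1 and finishes at hour 7.
Nothing blocks the build, so it runs from hour 0 to hour 6.
Smoke testing cannot start until the build (finishes hour 6); the security scan (finishes hour 7). The controlling bound is hour 7, so smoke testing finishes at 7 + 8 = hour 15.
Canary rollout cannot start until smoke testing (finishes hour 15); the build (finishes hour 6). The controlling bound is hour 15, so canary rollout finishes at 15 + 9 = hour 24.
Load testing cannot start until canary rollout (finishes hour 24); smoke testing (finishes hour 15, plus 2-hour gap → hour 17); the build (finishes hour 6). The controlling bound is hour 24, so load testing finishes at 24 + 9 = hour 33.
Post-deploy verification waits on load testing (finishes hour 33), so it starts at hour 33 and finishes at 33 + 6 = hour 39.
All tasks are finished once the last one completes. Finish times: The build at 6, The security scan at 7, Smoke testing at 15, Canary rollout at 24, Load testing at 33, Post-deploy verification at 39. The latest is hour 39.

39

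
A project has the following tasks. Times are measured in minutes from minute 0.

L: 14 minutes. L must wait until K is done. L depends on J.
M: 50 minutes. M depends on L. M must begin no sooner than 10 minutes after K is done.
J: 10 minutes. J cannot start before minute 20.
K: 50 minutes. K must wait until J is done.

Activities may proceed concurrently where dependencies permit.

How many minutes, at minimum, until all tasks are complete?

After its own release at minute 20, J can start at minute 20 and finishes at minute 30.
K cannot begin until J (finishes minute 30). It runs from minute 30 to 30 + 50 = minute 80.
L needs all of K (finishes minute 80); J (finishes minute 30). That puts its earliest start at minute 80; it finishes at 80 + 14 = minute 94.
M cannot start until L (finishes minute 94); K (finishes minute 80, plus 10-minute gap → minute 90). The controlling bound is minute 94, so M finishes at 94 + 50 = minute 144.
All tasks are finished once the last one completes. Finish times: J at 30, K at 80, L at 94, M at 144. The latest is minute 144.

144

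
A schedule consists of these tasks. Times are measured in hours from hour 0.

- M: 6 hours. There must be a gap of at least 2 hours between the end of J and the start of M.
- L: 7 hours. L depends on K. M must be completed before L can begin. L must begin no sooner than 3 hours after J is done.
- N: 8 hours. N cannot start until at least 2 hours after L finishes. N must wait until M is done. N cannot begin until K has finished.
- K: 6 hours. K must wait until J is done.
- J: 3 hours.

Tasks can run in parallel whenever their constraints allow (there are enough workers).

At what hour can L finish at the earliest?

J can start immediately at hour 0; it finishes at hour 3.
M cannot begin until J (finishes hour 3, plus 2-hour gap → hour 5). It runs from hour 5 to 5 + 6 = hour 11.
After J (finishes hour 3), K can start at hour 3 and finishes at hour 9.
L has to wait for K (finishes hour 9); M (finishes hour 11); J (finishes hour 3, plus 3-hour gap → hour 6). The latest of these is hour 11, so L runs hour 11 to 11 + 7 = hour 18.

18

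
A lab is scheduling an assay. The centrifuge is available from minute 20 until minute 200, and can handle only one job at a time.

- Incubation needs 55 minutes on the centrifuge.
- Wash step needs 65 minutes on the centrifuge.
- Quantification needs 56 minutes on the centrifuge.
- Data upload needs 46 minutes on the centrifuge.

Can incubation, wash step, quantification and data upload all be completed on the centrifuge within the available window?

The centrifuge window is 200 − 20 = 180 minutes.
Running back to back, the jobs need 55 + 65 + 56 + 46 = 222 minutes on the centrifuge.
Since 222 > 180, they cannot all fit.

No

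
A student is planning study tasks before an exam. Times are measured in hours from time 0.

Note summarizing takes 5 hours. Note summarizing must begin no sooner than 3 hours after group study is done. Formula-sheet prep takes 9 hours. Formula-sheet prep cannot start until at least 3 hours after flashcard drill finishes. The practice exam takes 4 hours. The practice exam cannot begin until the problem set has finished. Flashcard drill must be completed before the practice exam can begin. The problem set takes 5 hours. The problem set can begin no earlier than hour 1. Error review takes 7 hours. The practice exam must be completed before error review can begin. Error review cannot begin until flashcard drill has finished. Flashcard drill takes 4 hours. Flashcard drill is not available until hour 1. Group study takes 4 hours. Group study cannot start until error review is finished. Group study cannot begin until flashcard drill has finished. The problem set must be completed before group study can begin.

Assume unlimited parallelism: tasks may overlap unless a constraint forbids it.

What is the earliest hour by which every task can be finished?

29

Flashcard drill waits on its own release at hour 1, so it starts at hour 1 and finishes at 1 + 4 = hour 5.
Formula-sheet prep waits on flashcard drill (finishes hour 5, plus 3-hour gap → hour 8), so it starts at hour 8 and finishes at 8 + 9 = hour 17.
The problem set waits on its own release at hour 1, so it starts at hour 1 and finishes at 1 + 5 = hour 6.
The practice exam has to wait for the problem set (finishes hour 6); flashcard drill (finishes hour 5). The latest of these is hour 6, so the practice exam runs hour 6 to 6 + 4 = hour 10.
Error review has to wait for the practice exam (finishes hour 10); flashcard drill (finishes hour 5). The latest of these is hour 10, so error review runs hour 10 to 10 + 7 = hour 17.
Group study cannot start until error review (finishes hour 17); flashcard drill (finishes hour 5); the problem set (finishes hour 6). The controlling bound is hour 17, so group study finishes at 17 + 4 = hour 21.
Note summarizing cannot begin until group study (finishes hour 21, plus 3-hour gap → hour 24). It runs from hour 24 to 24 + 5 = hour 29.
All tasks are finished once the last one completes. Finish times: The problem set at 6, Flashcard drill at 5, The practice exam at 10, Error review at 17, Group study at 21, Note summarizing at 29, Formula-sheet prep at 17. The latest is hour 29.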